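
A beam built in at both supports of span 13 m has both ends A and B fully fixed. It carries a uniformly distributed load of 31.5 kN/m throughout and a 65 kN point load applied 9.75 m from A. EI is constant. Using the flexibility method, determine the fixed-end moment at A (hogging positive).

M_A = 483.2 kN·m

Release both end moments; the primary structure is a simply-supported span AB with redundants M_A and M_B.
End rotations of the released simple span under the applied load (×1/EI):
  at A: UDL 31.5: wL³/(24EI) = 2884/EI
  at B: UDL 31.5: wL³/(24EI) = 2884/EI
  at A: point load 65 at a = 9.75: Pab(L + b)/(6LEI) = 429.1/EI
  at B: point load 65 at a = 9.75: Pab(L + a)/(6LEI) = 600.7/EI
  θ_A0 = 3313/EI,  θ_B0 = 3484/EI
Flexibility coefficients: a unit moment at one end gives L/(3EI) there and L/(6EI) at the far end, so f₁₁ = f₂₂ = 4.333/EI and f₁₂ = f₂₁ = 2.167/EI.
Compatibility — zero rotation at each built-in end:
  4.333 M_A + 2.167 M_B = 3313
  2.167 M_A + 4.333 M_B = 3484
Solving the pair gives M_A = 483.2 kN·m and M_B = 562.5 kN·m (hogging).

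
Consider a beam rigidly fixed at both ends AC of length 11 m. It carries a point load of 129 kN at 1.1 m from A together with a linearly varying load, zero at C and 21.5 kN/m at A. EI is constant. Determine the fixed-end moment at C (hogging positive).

Release both end moments; the primary structure is a simply-supported span AC with redundants M_A and M_C.
On the primary (simply-supported) span, the end slopes from the loading are:
  at A: point load 129 at a = 1.1: Pab(L + b)/(6LEI) = 444.9/EI
  at C: point load 129 at a = 1.1: Pab(L + a)/(6LEI) = 257.5/EI
  at A: triangular load, peak 21.5: w₀L³/(45EI) = 635.9/EI
  at C: triangular load, peak 21.5: 7w₀L³/(360EI) = 556.4/EI
  θ_A0 = 1081/EI,  θ_C0 = 814/EI
Flexibility coefficients: a unit moment at one end gives L/(3EI) there and L/(6EI) at the far end, so f₁₁ = f₂₂ = 3.667/EI and f₁₂ = f₂₁ = 1.833/EI.
Compatibility — zero rotation at each built-in end:
  3.667 M_A + 1.833 M_C = 1081
  1.833 M_A + 3.667 M_C = 814
Solving the pair gives M_A = 245 kN·m and M_C = 99.49 kN·m (hogging).

M_C = 99.49 kN·m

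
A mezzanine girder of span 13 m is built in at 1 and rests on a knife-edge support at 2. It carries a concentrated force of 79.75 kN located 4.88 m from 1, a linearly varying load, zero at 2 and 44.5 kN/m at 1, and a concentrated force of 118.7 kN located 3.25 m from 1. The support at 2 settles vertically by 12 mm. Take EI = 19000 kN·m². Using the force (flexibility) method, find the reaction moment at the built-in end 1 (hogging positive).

Remove the prop at 2; the released (primary) structure is a cantilever built in at 1.
Downward deflection at the released point 2 due to the loads:
  point load 79.75 at a = 4.88: Pa²(3L − a)/(6EI) = 10800/EI
  triangular load, peak 44.5 at the fixed end: w₀L⁴/(30EI) = 42365/EI
  point load 118.7 at a = 3.25: Pa²(3L − a)/(6EI) = 7470/EI
  δ_0 = 60636/EI
Flexibility coefficient — unit upward force at 2: δ_{22} = L³/(3EI) = 732.3/EI.
With EI = 19000 kN·m²: δ_0 = 3.1914 m and δ_{22} = 0.038544 m/kN.
Compatibility — the beam at 2 must follow the support down by 0.012 m: δ_0 − R_2·δ_{22} = 0.012, so R_2 = (3.1914 − 0.012)/0.038544 = 82.49 kN.
Moment equilibrium about 1: M_1 = Σ(load moments about 1) − R_2·L = 2028 − 82.49×13 = 956 kN·m.

M_1 = 956 kN·m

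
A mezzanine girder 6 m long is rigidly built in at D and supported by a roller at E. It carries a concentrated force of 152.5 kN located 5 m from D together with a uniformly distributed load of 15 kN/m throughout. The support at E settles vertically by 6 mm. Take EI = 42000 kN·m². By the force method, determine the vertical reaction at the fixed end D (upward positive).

R_D = 97.52 kN

Choose R_E as the redundant. The primary structure is the cantilever fixed at D.
Primary-structure tip deflection at E by superposition:
  point load 152.5 at a = 5: Pa²(3L − a)/(6EI) = 8260/EI
  UDL 15: wL⁴/(8EI) = 2430/EI
  δ_0 = 10690/EI
Flexibility coefficient — unit upward force at E: δ_{EE} = L³/(3EI) = 72/EI.
With EI = 42000 kN·m²: δ_0 = 0.25453 m and δ_{EE} = 0.001714 m/kN.
Compatibility — the beam at E must follow the support down by 0.006 m: δ_0 − R_E·δ_{EE} = 0.006, so R_E = (0.25453 − 0.006)/0.001714 = 145 kN.
Vertical equilibrium: R_D = ΣP − R_E = 242.5 − 145 = 97.52 kN.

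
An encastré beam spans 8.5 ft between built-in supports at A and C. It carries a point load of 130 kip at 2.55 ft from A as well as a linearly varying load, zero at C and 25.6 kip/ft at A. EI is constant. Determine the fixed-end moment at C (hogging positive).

Release both end moments; the primary structure is a simply-supported span AC with redundants M_A and M_C.
End rotations of the released simple span under the applied load (×1/EI):
  at A: point load 130 at a = 2.55: Pab(L + b)/(6LEI) = 558.9/EI
  at C: point load 130 at a = 2.55: Pab(L + a)/(6LEI) = 427.4/EI
  at A: triangular load, peak 25.6: w₀L³/(45EI) = 349.4/EI
  at C: triangular load, peak 25.6: 7w₀L³/(360EI) = 305.7/EI
  θ_A0 = 908.2/EI,  θ_C0 = 733.1/EI
Flexibility coefficients: a unit moment at one end gives L/(3EI) there and L/(6EI) at the far end, so f₁₁ = f₂₂ = 2.833/EI and f₁₂ = f₂₁ = 1.417/EI.
Compatibility — zero rotation at each built-in end:
  2.833 M_A + 1.417 M_C = 908.2
  1.417 M_A + 2.833 M_C = 733.1
Solving the pair gives M_A = 254.9 kip·ft and M_C = 131.3 kip·ft (hogging).

M_C = 131.3 kip·ft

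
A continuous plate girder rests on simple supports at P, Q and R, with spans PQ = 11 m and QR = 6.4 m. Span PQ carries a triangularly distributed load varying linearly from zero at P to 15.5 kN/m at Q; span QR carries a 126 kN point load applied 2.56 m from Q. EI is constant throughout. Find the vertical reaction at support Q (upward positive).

R_Q = 166 kN

Insert a hinge at Q; M_Q is the redundant, and each span becomes simply supported.
End slopes at the hinge Q, treating each span as simply supported:
  span PQ: triangular load, peak 15.5: w₀L³/(45EI) = 458.5/EI
  span QR: point load 126 at a = 2.56: Pab(L + b)/(6LEI) = 330.3/EI
  relative rotation θ_0 = (458.5 + 330.3)/EI = 788.8/EI
A unit hogging moment at Q produces rotation L₁/(3EI) + L₂/(3EI) = 5.8/EI.
Slope continuity at Q: θ_0 = M_Q·5.8/EI, so M_Q = 788.8/5.8 = 136 kN·m (hogging).
Span PQ, ΣM about P with M_Q applied at Q: R_Q^{PQ}·11 = 625.2 + 136, so R_Q^{PQ} = 69.2 kN and R_P = 85.25 − 69.2 = 16.05 kN.
Span QR, ΣM about R: R_Q^{QR}·6.4 = 483.8 + 136, so R_Q^{QR} = 96.85 kN and R_R = 126 − 96.85 = 29.15 kN.
R_Q = 69.2 + 96.85 = 166 kN.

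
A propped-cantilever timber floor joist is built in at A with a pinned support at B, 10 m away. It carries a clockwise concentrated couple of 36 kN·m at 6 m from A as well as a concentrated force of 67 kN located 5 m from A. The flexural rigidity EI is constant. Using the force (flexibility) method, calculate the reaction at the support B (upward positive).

Choose R_B as the redundant. The primary structure is the cantilever fixed at A.
Free-end deflection of the primary structure under the applied loading (downward +):
  clockwise couple 36 at a = 6: M₀a(2L − a)/(2EI) = 1512/EI
  point load 67 at a = 5: Pa²(3L − a)/(6EI) = 6979/EI
  δ_0 = 8491/EI
Flexibility coefficient — unit upward force at B: δ_{BB} = L³/(3EI) = 333.3/EI.
The prop prevents deflection at B: R_B = δ_0/δ_{BB} = 8491/333.3 = 25.47 kN.

R_B = 25.47 kN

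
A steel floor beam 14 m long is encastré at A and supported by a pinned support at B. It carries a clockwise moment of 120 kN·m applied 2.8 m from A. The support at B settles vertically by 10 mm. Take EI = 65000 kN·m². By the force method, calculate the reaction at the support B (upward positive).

R_B = 3.918 kN

Choose R_B as the redundant. The primary structure is the cantilever fixed at A.
Primary-structure tip deflection at B by superposition:
  clockwise couple 120 at a = 2.8: M₀a(2L − a)/(2EI) = 4234/EI
Tip deflection under a unit load at B: L³/(3EI) = 914.7/EI.
With EI = 65000 kN·m²: δ_0 = 0.065132 m and δ_{BB} = 0.014072 m/kN.
Compatibility — the beam at B must follow the support down by 0.01 m: δ_0 − R_B·δ_{BB} = 0.01, so R_B = (0.065132 − 0.01)/0.014072 = 3.918 kN.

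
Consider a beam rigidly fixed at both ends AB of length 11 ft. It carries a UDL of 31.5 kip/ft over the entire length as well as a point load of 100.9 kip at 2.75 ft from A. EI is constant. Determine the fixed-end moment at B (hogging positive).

Release both end moments; the primary structure is a simply-supported span AB with redundants M_A and M_B.
Simple-span end rotations at A and B under the given loads:
  at A: UDL 31.5: wL³/(24EI) = 1747/EI
  at B: UDL 31.5: wL³/(24EI) = 1747/EI
  at A: point load 100.9 at a = 2.75: Pab(L + b)/(6LEI) = 667.7/EI
  at B: point load 100.9 at a = 2.75: Pab(L + a)/(6LEI) = 476.9/EI
  θ_A0 = 2415/EI,  θ_B0 = 2224/EI
Flexibility coefficients: a unit moment at one end gives L/(3EI) there and L/(6EI) at the far end, so f₁₁ = f₂₂ = 3.667/EI and f₁₂ = f₂₁ = 1.833/EI.
Compatibility — zero rotation at each built-in end:
  3.667 M_A + 1.833 M_B = 2415
  1.833 M_A + 3.667 M_B = 2224
Solving the pair gives M_A = 473.7 kip·ft and M_B = 369.7 kip·ft (hogging).

M_B = 369.7 kip·ft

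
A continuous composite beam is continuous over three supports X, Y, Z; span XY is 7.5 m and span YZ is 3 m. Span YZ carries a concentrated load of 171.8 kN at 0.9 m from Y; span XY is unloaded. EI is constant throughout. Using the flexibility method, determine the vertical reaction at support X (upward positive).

R_X = -3.505 kN

Insert a hinge at Y; M_Y is the redundant, and each span becomes simply supported.
Discontinuity in slope at Y on the released structure — sum the simple-span end rotations:
  span YZ: point load 171.8 at a = 0.9: Pab(L + b)/(6LEI) = 92/EI
  relative rotation θ_0 = (0 + 92)/EI = 92/EI
A unit hogging moment at Y produces rotation L₁/(3EI) + L₂/(3EI) = 3.5/EI.
Compatibility: M_Y·(L₁+L₂)/(3EI) = θ_0, giving M_Y = 26.29 kN·m (hogging).
Span XY, ΣM about X with M_Y applied at Y: R_Y^{XY}·7.5 = 0 + 26.29, so R_Y^{XY} = 3.505 kN and R_X = 0 − 3.505 = -3.505 kN.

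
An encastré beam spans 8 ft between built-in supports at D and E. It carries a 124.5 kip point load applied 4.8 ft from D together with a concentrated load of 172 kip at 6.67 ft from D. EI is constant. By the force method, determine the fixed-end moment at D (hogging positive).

Release both end moments; the primary structure is a simply-supported span DE with redundants M_D and M_E.
End rotations of the released simple span under the applied load (×1/EI):
  at D: point load 124.5 at a = 4.8: Pab(L + b)/(6LEI) = 446.2/EI
  at E: point load 124.5 at a = 4.8: Pab(L + a)/(6LEI) = 510/EI
  at D: point load 172 at a = 6.67: Pab(L + b)/(6LEI) = 296.6/EI
  at E: point load 172 at a = 6.67: Pab(L + a)/(6LEI) = 466.3/EI
  θ_D0 = 742.8/EI,  θ_E0 = 976.3/EI
Flexibility coefficients: a unit moment at one end gives L/(3EI) there and L/(6EI) at the far end, so f₁₁ = f₂₂ = 2.667/EI and f₁₂ = f₂₁ = 1.333/EI.
Compatibility — zero rotation at each built-in end:
  2.667 M_D + 1.333 M_E = 742.8
  1.333 M_D + 2.667 M_E = 976.3
Solving the pair gives M_D = 127.3 kip·ft and M_E = 302.4 kip·ft (hogging).

M_D = 127.3 kip·ft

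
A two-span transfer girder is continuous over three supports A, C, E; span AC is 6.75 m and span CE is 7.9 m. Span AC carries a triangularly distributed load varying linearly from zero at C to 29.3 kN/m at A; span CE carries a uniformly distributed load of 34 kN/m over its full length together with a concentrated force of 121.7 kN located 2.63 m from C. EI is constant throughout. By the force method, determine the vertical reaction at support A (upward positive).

R_A = 25.2 kN

Take M_C as the redundant. Released structure: two simple spans AC and CE with a hinge at C.
Rotations at C on the released spans (each span's end-slope, ×1/EI):
  span AC: triangular load, peak 29.3: 7w₀L³/(360EI) = 175.2/EI
  span CE: UDL 34: wL³/(24EI) = 698.5/EI
  span CE: point load 121.7 at a = 2.63: Pab(L + b)/(6LEI) = 468.7/EI
  relative rotation θ_0 = (175.2 + 1167)/EI = 1342/EI
A unit hogging moment at C produces rotation L₁/(3EI) + L₂/(3EI) = 4.883/EI.
Slope continuity at C: θ_0 = M_C·4.883/EI, so M_C = 1342/4.883 = 274.9 kN·m (hogging).
Span AC, ΣM about A with M_C applied at C: R_C^{AC}·6.75 = 222.5 + 274.9, so R_C^{AC} = 73.69 kN and R_A = 98.89 − 73.69 = 25.2 kN.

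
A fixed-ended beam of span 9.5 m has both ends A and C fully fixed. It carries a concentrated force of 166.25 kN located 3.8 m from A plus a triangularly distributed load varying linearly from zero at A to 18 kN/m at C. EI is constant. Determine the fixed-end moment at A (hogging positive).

Take the two fixed-end moments M_A, M_C as redundants; the released structure is the simple span AC.
Simple-span end rotations at A and C under the given loads:
  at A: point load 166.25 at a = 3.8: Pab(L + b)/(6LEI) = 960.3/EI
  at C: point load 166.25 at a = 3.8: Pab(L + a)/(6LEI) = 840.2/EI
  at A: triangular load, peak 18: 7w₀L³/(360EI) = 300.1/EI
  at C: triangular load, peak 18: w₀L³/(45EI) = 342.9/EI
  θ_A0 = 1260/EI,  θ_C0 = 1183/EI
Flexibility coefficients: a unit moment at one end gives L/(3EI) there and L/(6EI) at the far end, so f₁₁ = f₂₂ = 3.167/EI and f₁₂ = f₂₁ = 1.583/EI.
Compatibility — zero rotation at each built-in end:
  3.167 M_A + 1.583 M_C = 1260
  1.583 M_A + 3.167 M_C = 1183
Solving the pair gives M_A = 281.6 kN·m and M_C = 232.8 kN·m (hogging).

M_A = 281.6 kN·m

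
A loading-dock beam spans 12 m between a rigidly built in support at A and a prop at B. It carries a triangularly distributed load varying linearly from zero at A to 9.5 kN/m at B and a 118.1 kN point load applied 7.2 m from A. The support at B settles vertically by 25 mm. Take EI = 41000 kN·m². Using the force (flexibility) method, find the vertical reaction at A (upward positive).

Take the reaction at B as the redundant and release it; the primary structure is a cantilever fixed at A.
Primary-structure tip deflection at B by superposition:
  triangular load, peak 9.5 at the free end: 11w₀L⁴/(120EI) = 18058/EI
  point load 118.1 at a = 7.2: Pa²(3L − a)/(6EI) = 29387/EI
  δ_0 = 47445/EI
Tip deflection under a unit load at B: L³/(3EI) = 576/EI.
With EI = 41000 kN·m²: δ_0 = 1.1572 m and δ_{BB} = 0.014049 m/kN.
Compatibility — the beam at B must follow the support down by 0.025 m: δ_0 − R_B·δ_{BB} = 0.025, so R_B = (1.1572 − 0.025)/0.014049 = 80.59 kN.
Vertical equilibrium: R_A = ΣP − R_B = 175.1 − 80.59 = 94.51 kN.

R_A = 94.51 kN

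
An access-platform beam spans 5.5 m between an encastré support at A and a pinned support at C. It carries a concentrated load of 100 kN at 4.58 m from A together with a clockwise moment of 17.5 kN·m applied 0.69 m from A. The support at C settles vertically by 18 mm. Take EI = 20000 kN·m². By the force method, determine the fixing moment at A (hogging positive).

Remove the prop at C; the released (primary) structure is a cantilever built in at A.
Primary-structure tip deflection at C by superposition:
  point load 100 at a = 4.58: Pa²(3L − a)/(6EI) = 4167/EI
  clockwise couple 17.5 at a = 0.69: M₀a(2L − a)/(2EI) = 62.25/EI
  δ_0 = 4230/EI
Tip deflection under a unit load at C: L³/(3EI) = 55.46/EI.
With EI = 20000 kN·m²: δ_0 = 0.21148 m and δ_{CC} = 0.002773 m/kN.
Compatibility — the beam at C must follow the support down by 0.018 m: δ_0 − R_C·δ_{CC} = 0.018, so R_C = (0.21148 − 0.018)/0.002773 = 69.77 kN.
Moment equilibrium about A: M_A = Σ(load moments about A) − R_C·L = 475.5 − 69.77×5.5 = 91.74 kN·m.

M_A = 91.74 kN·m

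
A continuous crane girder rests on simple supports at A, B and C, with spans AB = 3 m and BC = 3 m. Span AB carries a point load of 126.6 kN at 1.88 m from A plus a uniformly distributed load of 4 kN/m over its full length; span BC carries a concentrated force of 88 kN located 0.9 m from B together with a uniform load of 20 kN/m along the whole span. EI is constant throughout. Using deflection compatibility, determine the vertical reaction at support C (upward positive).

R_C = 32 kN

Take M_B as the redundant. Released structure: two simple spans AB and BC with a hinge at B.
End slopes at the hinge B, treating each span as simply supported:
  span AB: point load 126.6 at a = 1.88: Pab(L + a)/(6LEI) = 72.27/EI
  span AB: UDL 4: wL³/(24EI) = 4.5/EI
  span BC: point load 88 at a = 0.9: Pab(L + b)/(6LEI) = 47.12/EI
  span BC: UDL 20: wL³/(24EI) = 22.5/EI
  relative rotation θ_0 = (76.77 + 69.62)/EI = 146.4/EI
A unit hogging moment at B produces rotation L₁/(3EI) + L₂/(3EI) = 2/EI.
Slope continuity at B: θ_0 = M_B·2/EI, so M_B = 146.4/2 = 73.2 kN·m (hogging).
Span BC, ΣM about C: R_B^{BC}·3 = 274.8 + 73.2, so R_B^{BC} = 116 kN and R_C = 148 − 116 = 32 kN.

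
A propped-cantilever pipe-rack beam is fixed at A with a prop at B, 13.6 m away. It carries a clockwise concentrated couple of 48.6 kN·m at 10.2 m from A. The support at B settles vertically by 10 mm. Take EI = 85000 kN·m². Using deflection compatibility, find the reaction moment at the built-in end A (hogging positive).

M_A = -5.957 kN·m

Release the roller at B. Primary structure: cantilever fixed at A.
Free-end deflection of the primary structure under the applied loading (downward +):
  clockwise couple 48.6 at a = 10.2: M₀a(2L − a)/(2EI) = 4214/EI
Tip deflection under a unit load at B: L³/(3EI) = 838.5/EI.
With EI = 85000 kN·m²: δ_0 = 0.049572 m and δ_{BB} = 0.009865 m/kN.
Compatibility — the beam at B must follow the support down by 0.01 m: δ_0 − R_B·δ_{BB} = 0.01, so R_B = (0.049572 − 0.01)/0.009865 = 4.012 kN.
Moment equilibrium about A: M_A = Σ(load moments about A) − R_B·L = 48.6 − 4.012×13.6 = -5.957 kN·m.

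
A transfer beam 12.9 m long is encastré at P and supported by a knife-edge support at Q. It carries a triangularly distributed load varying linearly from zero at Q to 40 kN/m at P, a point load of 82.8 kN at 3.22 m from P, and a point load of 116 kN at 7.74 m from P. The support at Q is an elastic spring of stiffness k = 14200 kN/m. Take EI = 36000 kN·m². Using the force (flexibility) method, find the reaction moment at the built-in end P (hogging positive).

M_P = 875.2 kN·m

Remove the prop at Q; the released (primary) structure is a cantilever built in at P.
Deflection at Q on the released cantilever, summing each load's contribution:
  triangular load, peak 40 at the fixed end: w₀L⁴/(30EI) = 36923/EI
  point load 82.8 at a = 3.22: Pa²(3L − a)/(6EI) = 5077/EI
  point load 116 at a = 7.74: Pa²(3L − a)/(6EI) = 35858/EI
  δ_0 = 77858/EI
Flexibility coefficient — unit upward force at Q: δ_{QQ} = L³/(3EI) = 715.6/EI.
With EI = 36000 kN·m²: δ_0 = 2.1627 m and δ_{QQ} = 0.019877 m/kN.
Compatibility — the spring shortens by R_Q/k under the reaction it provides: δ_0 − R_Q·δ_{QQ} = R_Q/k. With 1/k = 0.00007 m/kN, R_Q = δ_0 / (δ_{QQ} + 1/k) = 2.1627 / (0.019877 + 0.00007) = 108.4 kN.
Moment equilibrium about P: M_P = Σ(load moments about P) − R_Q·L = 2274 − 108.4×12.9 = 875.2 kN·m.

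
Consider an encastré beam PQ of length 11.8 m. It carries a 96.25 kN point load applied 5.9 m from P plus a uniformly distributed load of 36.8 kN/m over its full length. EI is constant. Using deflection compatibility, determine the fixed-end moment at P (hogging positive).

M_P = 569 kN·m

Take the two fixed-end moments M_P, M_Q as redundants; the released structure is the simple span PQ.
End rotations of the released simple span under the applied load (×1/EI):
  at P: point load 96.25 at a = 5.9: Pab(L + b)/(6LEI) = 837.6/EI
  at Q: point load 96.25 at a = 5.9: Pab(L + a)/(6LEI) = 837.6/EI
  at P: UDL 36.8: wL³/(24EI) = 2519/EI
  at Q: UDL 36.8: wL³/(24EI) = 2519/EI
  θ_P0 = 3357/EI,  θ_Q0 = 3357/EI
Flexibility coefficients: a unit moment at one end gives L/(3EI) there and L/(6EI) at the far end, so f₁₁ = f₂₂ = 3.933/EI and f₁₂ = f₂₁ = 1.967/EI.
Compatibility — zero rotation at each built-in end:
  3.933 M_P + 1.967 M_Q = 3357
  1.967 M_P + 3.933 M_Q = 3357
Solving the pair gives M_P = 569 kN·m and M_Q = 569 kN·m (hogging).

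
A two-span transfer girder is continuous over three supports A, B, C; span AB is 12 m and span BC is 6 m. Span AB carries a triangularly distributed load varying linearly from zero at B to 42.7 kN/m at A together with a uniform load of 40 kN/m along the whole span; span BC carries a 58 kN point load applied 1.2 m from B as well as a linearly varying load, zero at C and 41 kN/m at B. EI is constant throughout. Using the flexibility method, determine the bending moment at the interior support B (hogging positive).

M_B = 768.6 kN·m

Take M_B as the redundant. Released structure: two simple spans AB and BC with a hinge at B.
End slopes at the hinge B, treating each span as simply supported:
  span AB: triangular load, peak 42.7: 7w₀L³/(360EI) = 1435/EI
  span AB: UDL 40: wL³/(24EI) = 2880/EI
  span BC: point load 58 at a = 1.2: Pab(L + b)/(6LEI) = 100.2/EI
  span BC: triangular load, peak 41: w₀L³/(45EI) = 196.8/EI
  relative rotation θ_0 = (4315 + 297)/EI = 4612/EI
A unit hogging moment at B produces rotation L₁/(3EI) + L₂/(3EI) = 6/EI.
Slope continuity at B: θ_0 = M_B·6/EI, so M_B = 4612/6 = 768.6 kN·m (hogging).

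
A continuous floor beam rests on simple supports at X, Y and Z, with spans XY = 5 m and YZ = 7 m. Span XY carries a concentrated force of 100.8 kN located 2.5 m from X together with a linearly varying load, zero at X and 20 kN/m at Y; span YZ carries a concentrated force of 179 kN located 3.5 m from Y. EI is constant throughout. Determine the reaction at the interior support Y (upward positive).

R_Y = 238.5 kN

Take M_Y as the redundant. Released structure: two simple spans XY and YZ with a hinge at Y.
End slopes at the hinge Y, treating each span as simply supported:
  span XY: point load 100.8 at a = 2.5: Pab(L + a)/(6LEI) = 157.5/EI
  span XY: triangular load, peak 20: w₀L³/(45EI) = 55.56/EI
  span YZ: point load 179 at a = 3.5: Pab(L + b)/(6LEI) = 548.2/EI
  relative rotation θ_0 = (213.1 + 548.2)/EI = 761.2/EI
A unit hogging moment at Y produces rotation L₁/(3EI) + L₂/(3EI) = 4/EI.
Compatibility: M_Y·(L₁+L₂)/(3EI) = θ_0, giving M_Y = 190.3 kN·m (hogging).
Span XY, ΣM about X with M_Y applied at Y: R_Y^{XY}·5 = 418.7 + 190.3, so R_Y^{XY} = 121.8 kN and R_X = 150.8 − 121.8 = 29 kN.
Span YZ, ΣM about Z: R_Y^{YZ}·7 = 626.5 + 190.3, so R_Y^{YZ} = 116.7 kN and R_Z = 179 − 116.7 = 62.31 kN.
R_Y = 121.8 + 116.7 = 238.5 kN.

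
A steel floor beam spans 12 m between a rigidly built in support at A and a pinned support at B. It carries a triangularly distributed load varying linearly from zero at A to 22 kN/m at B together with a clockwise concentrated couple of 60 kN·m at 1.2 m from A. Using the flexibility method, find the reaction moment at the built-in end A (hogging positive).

M_A = 227.7 kN·m

Remove the prop at B; the released (primary) structure is a cantilever built in at A.
Free-end deflection of the primary structure under the applied loading (downward +):
  triangular load, peak 22 at the free end: 11w₀L⁴/(120EI) = 41818/EI
  clockwise couple 60 at a = 1.2: M₀a(2L − a)/(2EI) = 820.8/EI
  δ_0 = 42638/EI
Flexibility coefficient — unit upward force at B: δ_{BB} = L³/(3EI) = 576/EI.
Compatibility at B: δ_0 − R_B·δ_{BB} = 0, so R_B = 42638/576 = 74.03 kN.
Moment equilibrium about A: M_A = Σ(load moments about A) − R_B·L = 1116 − 74.03×12 = 227.7 kN·m.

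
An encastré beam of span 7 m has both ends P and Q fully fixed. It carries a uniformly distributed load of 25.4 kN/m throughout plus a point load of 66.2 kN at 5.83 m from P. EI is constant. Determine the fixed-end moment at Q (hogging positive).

Release both end moments; the primary structure is a simply-supported span PQ with redundants M_P and M_Q.
On the primary (simply-supported) span, the end slopes from the loading are:
  at P: UDL 25.4: wL³/(24EI) = 363/EI
  at Q: UDL 25.4: wL³/(24EI) = 363/EI
  at P: point load 66.2 at a = 5.83: Pab(L + b)/(6LEI) = 87.84/EI
  at Q: point load 66.2 at a = 5.83: Pab(L + a)/(6LEI) = 137.9/EI
  θ_P0 = 450.8/EI,  θ_Q0 = 500.9/EI
Flexibility coefficients: a unit moment at one end gives L/(3EI) there and L/(6EI) at the far end, so f₁₁ = f₂₂ = 2.333/EI and f₁₂ = f₂₁ = 1.167/EI.
Compatibility — zero rotation at each built-in end:
  2.333 M_P + 1.167 M_Q = 450.8
  1.167 M_P + 2.333 M_Q = 500.9
Solving the pair gives M_P = 114.5 kN·m and M_Q = 157.4 kN·m (hogging).

M_Q = 157.4 kN·m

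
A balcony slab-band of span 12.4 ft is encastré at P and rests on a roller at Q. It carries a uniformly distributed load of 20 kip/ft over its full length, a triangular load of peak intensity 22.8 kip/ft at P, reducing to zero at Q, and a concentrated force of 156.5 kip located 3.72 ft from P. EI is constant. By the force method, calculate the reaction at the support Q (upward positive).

Take the reaction at Q as the redundant and release it; the primary structure is a cantilever fixed at P.
Free-end deflection of the primary structure under the applied loading (downward +):
  UDL 20: wL⁴/(8EI) = 59105/EI
  triangular load, peak 22.8 at the fixed end: w₀L⁴/(30EI) = 17968/EI
  point load 156.5 at a = 3.72: Pa²(3L − a)/(6EI) = 12085/EI
  δ_0 = 89158/EI
Tip deflection under a unit load at Q: L³/(3EI) = 635.5/EI.
The prop prevents deflection at Q: R_Q = δ_0/δ_{QQ} = 89158/635.5 = 140.3 kip.

R_Q = 140.3 kip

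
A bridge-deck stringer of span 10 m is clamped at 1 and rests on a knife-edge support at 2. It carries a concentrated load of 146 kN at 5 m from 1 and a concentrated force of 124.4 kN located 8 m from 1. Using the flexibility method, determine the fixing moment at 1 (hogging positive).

Release the roller at 2. Primary structure: cantilever fixed at 1.
Deflection at 2 on the released cantilever, summing each load's contribution:
  point load 146 at a = 5: Pa²(3L − a)/(6EI) = 15208/EI
  point load 124.4 at a = 8: Pa²(3L − a)/(6EI) = 29193/EI
  δ_0 = 44401/EI
Flexibility coefficient — unit upward force at 2: δ_{22} = L³/(3EI) = 333.3/EI.
Compatibility at 2: δ_0 − R_2·δ_{22} = 0, so R_2 = 44401/333.3 = 133.2 kN.
Moment equilibrium about 1: M_1 = Σ(load moments about 1) − R_2·L = 1725 − 133.2×10 = 393.2 kN·m.

M_1 = 393.2 kN·m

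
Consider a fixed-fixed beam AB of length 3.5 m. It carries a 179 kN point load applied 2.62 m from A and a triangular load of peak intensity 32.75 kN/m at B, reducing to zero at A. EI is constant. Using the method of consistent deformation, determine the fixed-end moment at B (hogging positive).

M_B = 108.3 kN·m

Take the two fixed-end moments M_A, M_B as redundants; the released structure is the simple span AB.
End rotations of the released simple span under the applied load (×1/EI):
  at A: point load 179 at a = 2.62: Pab(L + b)/(6LEI) = 86.08/EI
  at B: point load 179 at a = 2.62: Pab(L + a)/(6LEI) = 120.3/EI
  at A: triangular load, peak 32.75: 7w₀L³/(360EI) = 27.3/EI
  at B: triangular load, peak 32.75: w₀L³/(45EI) = 31.2/EI
  θ_A0 = 113.4/EI,  θ_B0 = 151.5/EI
Flexibility coefficients: a unit moment at one end gives L/(3EI) there and L/(6EI) at the far end, so f₁₁ = f₂₂ = 1.167/EI and f₁₂ = f₂₁ = 0.5833/EI.
Compatibility — zero rotation at each built-in end:
  1.167 M_A + 0.5833 M_B = 113.4
  0.5833 M_A + 1.167 M_B = 151.5
Solving the pair gives M_A = 43.02 kN·m and M_B = 108.3 kN·m (hogging).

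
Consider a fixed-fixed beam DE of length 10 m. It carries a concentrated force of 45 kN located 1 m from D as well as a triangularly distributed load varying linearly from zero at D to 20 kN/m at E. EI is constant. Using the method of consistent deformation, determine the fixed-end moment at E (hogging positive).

M_E = 104 kN·m

Take the two fixed-end moments M_D, M_E as redundants; the released structure is the simple span DE.
End rotations of the released simple span under the applied load (×1/EI):
  at D: point load 45 at a = 1: Pab(L + b)/(6LEI) = 128.2/EI
  at E: point load 45 at a = 1: Pab(L + a)/(6LEI) = 74.25/EI
  at D: triangular load, peak 20: 7w₀L³/(360EI) = 388.9/EI
  at E: triangular load, peak 20: w₀L³/(45EI) = 444.4/EI
  θ_D0 = 517.1/EI,  θ_E0 = 518.7/EI
Flexibility coefficients: a unit moment at one end gives L/(3EI) there and L/(6EI) at the far end, so f₁₁ = f₂₂ = 3.333/EI and f₁₂ = f₂₁ = 1.667/EI.
Compatibility — zero rotation at each built-in end:
  3.333 M_D + 1.667 M_E = 517.1
  1.667 M_D + 3.333 M_E = 518.7
Solving the pair gives M_D = 103.1 kN·m and M_E = 104 kN·m (hogging).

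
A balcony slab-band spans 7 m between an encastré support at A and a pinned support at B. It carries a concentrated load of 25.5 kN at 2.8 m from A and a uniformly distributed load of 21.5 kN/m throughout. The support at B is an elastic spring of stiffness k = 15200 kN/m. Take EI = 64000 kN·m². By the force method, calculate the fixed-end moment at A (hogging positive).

Remove the prop at B; the released (primary) structure is a cantilever built in at A.
Free-end deflection of the primary structure under the applied loading (downward +):
  point load 25.5 at a = 2.8: Pa²(3L − a)/(6EI) = 606.4/EI
  UDL 21.5: wL⁴/(8EI) = 6453/EI
  δ_0 = 7059/EI
Tip deflection under a unit load at B: L³/(3EI) = 114.3/EI.
With EI = 64000 kN·m²: δ_0 = 0.1103 m and δ_{BB} = 0.001786 m/kN.
Compatibility — the spring shortens by R_B/k under the reaction it provides: δ_0 − R_B·δ_{BB} = R_B/k. With 1/k = 0.000066 m/kN, R_B = δ_0 / (δ_{BB} + 1/k) = 0.1103 / (0.001786 + 0.000066) = 59.55 kN.
Moment equilibrium about A: M_A = Σ(load moments about A) − R_B·L = 598.1 − 59.55×7 = 181.3 kN·m.

M_A = 181.3 kN·m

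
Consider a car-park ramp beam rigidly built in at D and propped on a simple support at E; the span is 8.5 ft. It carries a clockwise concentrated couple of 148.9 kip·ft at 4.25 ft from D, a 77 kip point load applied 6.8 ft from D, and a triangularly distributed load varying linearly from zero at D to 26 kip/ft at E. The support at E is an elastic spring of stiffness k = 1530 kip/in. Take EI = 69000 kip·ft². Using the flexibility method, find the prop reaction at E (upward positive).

Choose R_E as the redundant. The primary structure is the cantilever fixed at D.
Downward deflection at the released point E due to the loads:
  clockwise couple 148.9 at a = 4.25: M₀a(2L − a)/(2EI) = 4034/EI
  point load 77 at a = 6.8: Pa²(3L − a)/(6EI) = 11097/EI
  triangular load, peak 26 at the free end: 11w₀L⁴/(120EI) = 12441/EI
  δ_0 = 27572/EI
Tip deflection under a unit load at E: L³/(3EI) = 204.7/EI.
With EI = 69000 kip·ft²: δ_0 = 0.3996 ft and δ_{EE} = 0.002967 ft/kip.
Compatibility — the spring shortens by R_E/k under the reaction it provides: δ_0 − R_E·δ_{EE} = R_E/k. With 1/k = 1/(1530×12) ft/kip = 0.000054 ft/kip, R_E = δ_0 / (δ_{EE} + 1/k) = 0.3996 / (0.002967 + 0.000054) = 132.3 kip.

R_E = 132.3 kip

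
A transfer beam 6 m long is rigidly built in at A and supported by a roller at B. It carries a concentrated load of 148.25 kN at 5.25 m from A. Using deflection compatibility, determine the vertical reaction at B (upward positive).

Release the roller at B. Primary structure: cantilever fixed at A.
Free-end deflection of the primary structure under the applied loading (downward +):
  point load 148.25 at a = 5.25: Pa²(3L − a)/(6EI) = 8683/EI
Tip deflection under a unit load at B: L³/(3EI) = 72/EI.
Compatibility at B: δ_0 − R_B·δ_{BB} = 0, so R_B = 8683/72 = 120.6 kN.

R_B = 120.6 kN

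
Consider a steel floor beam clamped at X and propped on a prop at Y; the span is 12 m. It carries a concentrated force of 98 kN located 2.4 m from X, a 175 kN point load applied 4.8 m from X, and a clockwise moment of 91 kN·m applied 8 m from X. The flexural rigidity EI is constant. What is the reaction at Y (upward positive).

Choose R_Y as the redundant. The primary structure is the cantilever fixed at X.
Deflection at Y on the released cantilever, summing each load's contribution:
  point load 98 at a = 2.4: Pa²(3L − a)/(6EI) = 3161/EI
  point load 175 at a = 4.8: Pa²(3L − a)/(6EI) = 20966/EI
  clockwise couple 91 at a = 8: M₀a(2L − a)/(2EI) = 5824/EI
  δ_0 = 29951/EI
Flexibility coefficient — unit upward force at Y: δ_{YY} = L³/(3EI) = 576/EI.
The prop prevents deflection at Y: R_Y = δ_0/δ_{YY} = 29951/576 = 52 kN.

R_Y = 52 kN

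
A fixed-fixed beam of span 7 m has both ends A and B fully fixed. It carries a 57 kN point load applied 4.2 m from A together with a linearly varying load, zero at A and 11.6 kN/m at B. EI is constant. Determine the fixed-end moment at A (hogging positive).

Take the two fixed-end moments M_A, M_B as redundants; the released structure is the simple span AB.
On the primary (simply-supported) span, the end slopes from the loading are:
  at A: point load 57 at a = 4.2: Pab(L + b)/(6LEI) = 156.4/EI
  at B: point load 57 at a = 4.2: Pab(L + a)/(6LEI) = 178.8/EI
  at A: triangular load, peak 11.6: 7w₀L³/(360EI) = 77.37/EI
  at B: triangular load, peak 11.6: w₀L³/(45EI) = 88.42/EI
  θ_A0 = 233.8/EI,  θ_B0 = 267.2/EI
Flexibility coefficients: a unit moment at one end gives L/(3EI) there and L/(6EI) at the far end, so f₁₁ = f₂₂ = 2.333/EI and f₁₂ = f₂₁ = 1.167/EI.
Compatibility — zero rotation at each built-in end:
  2.333 M_A + 1.167 M_B = 233.8
  1.167 M_A + 2.333 M_B = 267.2
Solving the pair gives M_A = 57.25 kN·m and M_B = 85.88 kN·m (hogging).

M_A = 57.25 kN·m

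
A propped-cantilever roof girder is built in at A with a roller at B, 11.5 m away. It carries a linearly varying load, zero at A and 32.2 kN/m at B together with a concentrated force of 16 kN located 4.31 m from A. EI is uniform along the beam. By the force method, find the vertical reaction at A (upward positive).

R_A = 96.37 kN

Take the reaction at B as the redundant and release it; the primary structure is a cantilever fixed at A.
Deflection at B on the released cantilever, summing each load's contribution:
  triangular load, peak 32.2 at the free end: 11w₀L⁴/(120EI) = 51625/EI
  point load 16 at a = 4.31: Pa²(3L − a)/(6EI) = 1495/EI
  δ_0 = 53120/EI
Tip deflection under a unit load at B: L³/(3EI) = 507/EI.
The prop prevents deflection at B: R_B = δ_0/δ_{BB} = 53120/507 = 104.8 kN.
Vertical equilibrium: R_A = ΣP − R_B = 201.2 − 104.8 = 96.37 kN.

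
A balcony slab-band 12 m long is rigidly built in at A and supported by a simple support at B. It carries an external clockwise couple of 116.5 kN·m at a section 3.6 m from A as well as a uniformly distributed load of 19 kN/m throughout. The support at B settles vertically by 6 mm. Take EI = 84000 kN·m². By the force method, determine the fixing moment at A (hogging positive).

Remove the prop at B; the released (primary) structure is a cantilever built in at A.
Primary-structure tip deflection at B by superposition:
  clockwise couple 116.5 at a = 3.6: M₀a(2L − a)/(2EI) = 4278/EI
  UDL 19: wL⁴/(8EI) = 49248/EI
  δ_0 = 53526/EI
Tip deflection under a unit load at B: L³/(3EI) = 576/EI.
With EI = 84000 kN·m²: δ_0 = 0.63721 m and δ_{BB} = 0.006857 m/kN.
Compatibility — the beam at B must follow the support down by 0.006 m: δ_0 − R_B·δ_{BB} = 0.006, so R_B = (0.63721 − 0.006)/0.006857 = 92.05 kN.
Moment equilibrium about A: M_A = Σ(load moments about A) − R_B·L = 1484 − 92.05×12 = 379.9 kN·m.

M_A = 379.9 kN·m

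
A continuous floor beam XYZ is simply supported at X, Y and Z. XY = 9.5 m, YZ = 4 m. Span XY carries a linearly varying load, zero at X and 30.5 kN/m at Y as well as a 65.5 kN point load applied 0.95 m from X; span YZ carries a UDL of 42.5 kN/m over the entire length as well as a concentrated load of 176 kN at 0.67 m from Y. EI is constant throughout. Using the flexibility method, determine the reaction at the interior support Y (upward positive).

R_Y = 406.6 kN

Take M_Y as the redundant. Released structure: two simple spans XY and YZ with a hinge at Y.
Rotations at Y on the released spans (each span's end-slope, ×1/EI):
  span XY: triangular load, peak 30.5: w₀L³/(45EI) = 581.1/EI
  span XY: point load 65.5 at a = 0.95: Pab(L + a)/(6LEI) = 97.54/EI
  span YZ: UDL 42.5: wL³/(24EI) = 113.3/EI
  span YZ: point load 176 at a = 0.67: Pab(L + b)/(6LEI) = 119.9/EI
  relative rotation θ_0 = (678.6 + 233.3)/EI = 911.9/EI
A unit hogging moment at Y produces rotation L₁/(3EI) + L₂/(3EI) = 4.5/EI.
Compatibility: M_Y·(L₁+L₂)/(3EI) = θ_0, giving M_Y = 202.6 kN·m (hogging).
Span XY, ΣM about X with M_Y applied at Y: R_Y^{XY}·9.5 = 979.8 + 202.6, so R_Y^{XY} = 124.5 kN and R_X = 210.4 − 124.5 = 85.91 kN.
Span YZ, ΣM about Z: R_Y^{YZ}·4 = 926.1 + 202.6, so R_Y^{YZ} = 282.2 kN and R_Z = 346 − 282.2 = 63.82 kN.
R_Y = 124.5 + 282.2 = 406.6 kN.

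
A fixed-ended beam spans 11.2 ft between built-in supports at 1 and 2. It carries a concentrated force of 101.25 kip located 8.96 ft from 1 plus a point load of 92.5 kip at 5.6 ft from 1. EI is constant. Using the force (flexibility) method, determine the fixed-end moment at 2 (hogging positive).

M_2 = 274.7 kip·ft

Take the two fixed-end moments M_1, M_2 as redundants; the released structure is the simple span 12.
On the primary (simply-supported) span, the end slopes from the loading are:
  at 1: point load 101.25 at a = 8.96: Pab(L + b)/(6LEI) = 406.4/EI
  at 2: point load 101.25 at a = 8.96: Pab(L + a)/(6LEI) = 609.6/EI
  at 1: point load 92.5 at a = 5.6: Pab(L + b)/(6LEI) = 725.2/EI
  at 2: point load 92.5 at a = 5.6: Pab(L + a)/(6LEI) = 725.2/EI
  θ_10 = 1132/EI,  θ_20 = 1335/EI
Flexibility coefficients: a unit moment at one end gives L/(3EI) there and L/(6EI) at the far end, so f₁₁ = f₂₂ = 3.733/EI and f₁₂ = f₂₁ = 1.867/EI.
Compatibility — zero rotation at each built-in end:
  3.733 M_1 + 1.867 M_2 = 1132
  1.867 M_1 + 3.733 M_2 = 1335
Solving the pair gives M_1 = 165.8 kip·ft and M_2 = 274.7 kip·ft (hogging).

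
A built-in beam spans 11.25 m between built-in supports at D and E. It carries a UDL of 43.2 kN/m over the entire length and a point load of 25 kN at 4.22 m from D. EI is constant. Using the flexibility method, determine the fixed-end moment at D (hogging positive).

Release both end moments; the primary structure is a simply-supported span DE with redundants M_D and M_E.
On the primary (simply-supported) span, the end slopes from the loading are:
  at D: UDL 43.2: wL³/(24EI) = 2563/EI
  at E: UDL 43.2: wL³/(24EI) = 2563/EI
  at D: point load 25 at a = 4.22: Pab(L + b)/(6LEI) = 200.9/EI
  at E: point load 25 at a = 4.22: Pab(L + a)/(6LEI) = 170/EI
  θ_D0 = 2764/EI,  θ_E0 = 2733/EI
Flexibility coefficients: a unit moment at one end gives L/(3EI) there and L/(6EI) at the far end, so f₁₁ = f₂₂ = 3.75/EI and f₁₂ = f₂₁ = 1.875/EI.
Compatibility — zero rotation at each built-in end:
  3.75 M_D + 1.875 M_E = 2764
  1.875 M_D + 3.75 M_E = 2733
Solving the pair gives M_D = 496.8 kN·m and M_E = 480.4 kN·m (hogging).

M_D = 496.8 kN·m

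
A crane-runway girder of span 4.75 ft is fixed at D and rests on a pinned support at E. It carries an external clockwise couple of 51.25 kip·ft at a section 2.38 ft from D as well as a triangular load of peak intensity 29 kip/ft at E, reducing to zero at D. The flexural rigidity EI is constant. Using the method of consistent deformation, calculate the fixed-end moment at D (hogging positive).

M_D = 31.68 kip·ft

Release the roller at E. Primary structure: cantilever fixed at D.
Downward deflection at the released point E due to the loads:
  clockwise couple 51.25 at a = 2.38: M₀a(2L − a)/(2EI) = 434.2/EI
  triangular load, peak 29 at the free end: 11w₀L⁴/(120EI) = 1353/EI
  δ_0 = 1787/EI
Flexibility coefficient — unit upward force at E: δ_{EE} = L³/(3EI) = 35.72/EI.
Compatibility at E: δ_0 − R_E·δ_{EE} = 0, so R_E = 1787/35.72 = 50.04 kip.
Moment equilibrium about D: M_D = Σ(load moments about D) − R_E·L = 269.4 − 50.04×4.75 = 31.68 kip·ft.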